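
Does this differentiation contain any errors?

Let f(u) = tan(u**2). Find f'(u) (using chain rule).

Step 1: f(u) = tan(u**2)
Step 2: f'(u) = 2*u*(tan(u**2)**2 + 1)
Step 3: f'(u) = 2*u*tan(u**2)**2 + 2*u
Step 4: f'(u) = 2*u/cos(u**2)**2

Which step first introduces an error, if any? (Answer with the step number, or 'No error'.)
No error

All steps in this derivation are correct.
The final answer f'(u) = 2*u/cos(u**2)**2 is valid.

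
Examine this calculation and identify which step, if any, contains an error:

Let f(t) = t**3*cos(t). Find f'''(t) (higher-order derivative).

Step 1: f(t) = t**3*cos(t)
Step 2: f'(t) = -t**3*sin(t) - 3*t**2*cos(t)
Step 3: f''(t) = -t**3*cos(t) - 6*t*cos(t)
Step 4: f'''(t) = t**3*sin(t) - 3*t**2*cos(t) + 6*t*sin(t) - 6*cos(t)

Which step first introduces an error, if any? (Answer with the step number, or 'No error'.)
Step 2

Step 2 is incorrect due to a sign flip.
The step shows: -t**3*sin(t) - 3*t**2*cos(t)
The correct value should be: -t**3*sin(t) + 3*t**2*cos(t)

Explanation: The sign of one term was flipped: the term 3*t**2*cos(t) was incorrectly written as -3*t**2*cos(t)
The later steps are derived from this incorrect expression, so the error originates in Step 2.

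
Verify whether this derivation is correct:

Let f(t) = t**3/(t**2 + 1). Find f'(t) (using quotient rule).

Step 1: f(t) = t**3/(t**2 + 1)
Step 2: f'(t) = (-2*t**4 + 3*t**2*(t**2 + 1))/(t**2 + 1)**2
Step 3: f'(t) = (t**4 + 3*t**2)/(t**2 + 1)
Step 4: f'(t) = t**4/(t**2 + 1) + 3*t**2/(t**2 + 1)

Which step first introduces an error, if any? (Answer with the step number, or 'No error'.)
Step 3

Step 3 is incorrect due to a wrong exponent.
The step shows: (t**4 + 3*t**2)/(t**2 + 1)
The correct value should be: (t**4 + 3*t**2)/(t**2 + 1)**2

Explanation: The exponent -2 on t**2 + 1 was incorrectly written as -1: the term (t**4 + 3*t**2)/(t**2 + 1)**2 was incorrectly written as (t**4 + 3*t**2)/(t**2 + 1)
The later steps are derived from this incorrect expression, so the error originates in Step 3.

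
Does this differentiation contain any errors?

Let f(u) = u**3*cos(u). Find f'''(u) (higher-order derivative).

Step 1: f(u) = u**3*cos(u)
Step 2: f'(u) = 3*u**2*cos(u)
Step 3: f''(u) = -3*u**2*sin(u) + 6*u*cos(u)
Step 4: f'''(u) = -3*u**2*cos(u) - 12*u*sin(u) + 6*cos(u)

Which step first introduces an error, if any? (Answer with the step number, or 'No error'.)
Step 2

Step 2 is incorrect due to a dropped term.
The step shows: 3*u**2*cos(u)
The correct value should be: -u**3*sin(u) + 3*u**2*cos(u)

Explanation: A term was dropped: the term -u**3*sin(u) was incorrectly omitted
The later steps are derived from this incorrect expression, so the error originates in Step 2.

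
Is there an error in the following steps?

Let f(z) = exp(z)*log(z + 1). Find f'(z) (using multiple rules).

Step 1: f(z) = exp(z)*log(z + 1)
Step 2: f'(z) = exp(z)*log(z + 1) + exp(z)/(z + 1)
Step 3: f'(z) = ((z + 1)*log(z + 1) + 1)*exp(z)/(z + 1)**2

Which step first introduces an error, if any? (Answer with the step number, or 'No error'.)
Step 3

Step 3 is incorrect due to a wrong exponent.
The step shows: ((z + 1)*log(z + 1) + 1)*exp(z)/(z + 1)**2
The correct value should be: ((z + 1)*log(z + 1) + 1)*exp(z)/(z + 1)

Explanation: The exponent -1 on z + 1 was incorrectly written as -2: the term ((z + 1)*log(z + 1) + 1)*exp(z)/(z + 1) was incorrectly written as ((z + 1)*log(z + 1) + 1)*exp(z)/(z + 1)**2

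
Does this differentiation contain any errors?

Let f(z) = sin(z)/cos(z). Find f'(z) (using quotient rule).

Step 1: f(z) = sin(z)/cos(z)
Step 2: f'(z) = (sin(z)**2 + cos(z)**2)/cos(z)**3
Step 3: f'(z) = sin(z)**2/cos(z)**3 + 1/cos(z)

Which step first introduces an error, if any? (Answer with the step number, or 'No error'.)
Step 2

Step 2 is incorrect due to a wrong exponent.
The step shows: (sin(z)**2 + cos(z)**2)/cos(z)**3
The correct value should be: (sin(z)**2 + cos(z)**2)/cos(z)**2

Explanation: The exponent -2 on cos(z) was incorrectly written as -3: the term (sin(z)**2 + cos(z)**2)/cos(z)**2 was incorrectly written as (sin(z)**2 + cos(z)**2)/cos(z)**3
The later steps are derived from this incorrect expression, so the error originates in Step 2.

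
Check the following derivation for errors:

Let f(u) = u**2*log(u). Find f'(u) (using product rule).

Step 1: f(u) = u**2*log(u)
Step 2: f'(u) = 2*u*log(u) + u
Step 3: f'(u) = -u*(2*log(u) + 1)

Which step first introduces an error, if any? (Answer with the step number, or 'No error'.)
Step 3

Step 3 is incorrect due to a sign flip.
The step shows: -u*(2*log(u) + 1)
The correct value should be: u*(2*log(u) + 1)

Explanation: The sign of the whole expression was flipped: the term u*(2*log(u) + 1) was incorrectly written as -u*(2*log(u) + 1)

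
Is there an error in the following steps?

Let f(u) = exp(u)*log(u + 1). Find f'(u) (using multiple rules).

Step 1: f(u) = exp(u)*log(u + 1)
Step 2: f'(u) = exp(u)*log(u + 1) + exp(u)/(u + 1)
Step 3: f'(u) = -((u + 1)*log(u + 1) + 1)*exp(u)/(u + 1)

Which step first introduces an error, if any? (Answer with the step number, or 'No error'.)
Step 3

Step 3 is incorrect due to a sign flip.
The step shows: -((u + 1)*log(u + 1) + 1)*exp(u)/(u + 1)
The correct value should be: ((u + 1)*log(u + 1) + 1)*exp(u)/(u + 1)

Explanation: The sign of the whole expression was flipped: the term ((u + 1)*log(u + 1) + 1)*exp(u)/(u + 1) was incorrectly written as -((u + 1)*log(u + 1) + 1)*exp(u)/(u + 1)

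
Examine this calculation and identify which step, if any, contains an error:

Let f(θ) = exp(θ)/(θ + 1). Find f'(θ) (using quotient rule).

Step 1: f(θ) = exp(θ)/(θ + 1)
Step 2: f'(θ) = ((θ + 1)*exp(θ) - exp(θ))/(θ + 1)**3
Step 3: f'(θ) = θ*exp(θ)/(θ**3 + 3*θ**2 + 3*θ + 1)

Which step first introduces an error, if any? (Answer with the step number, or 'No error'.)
Step 2

Step 2 is incorrect due to a wrong exponent.
The step shows: ((θ + 1)*exp(θ) - exp(θ))/(θ + 1)**3
The correct value should be: ((θ + 1)*exp(θ) - exp(θ))/(θ + 1)**2

Explanation: The exponent -2 on θ + 1 was incorrectly written as -3: the term ((θ + 1)*exp(θ) - exp(θ))/(θ + 1)**2 was incorrectly written as ((θ + 1)*exp(θ) - exp(θ))/(θ + 1)**3
The later steps are derived from this incorrect expression, so the error originates in Step 2.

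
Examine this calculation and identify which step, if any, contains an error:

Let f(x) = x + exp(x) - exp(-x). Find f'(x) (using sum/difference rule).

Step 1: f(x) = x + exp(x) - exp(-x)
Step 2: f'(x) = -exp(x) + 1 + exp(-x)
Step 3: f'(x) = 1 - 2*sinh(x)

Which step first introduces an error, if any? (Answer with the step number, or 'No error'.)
Step 2

Step 2 is incorrect due to a sign flip.
The step shows: -exp(x) + 1 + exp(-x)
The correct value should be: exp(x) + 1 + exp(-x)

Explanation: The sign of one term was flipped: the term exp(x) was incorrectly written as -exp(x)
The later steps are derived from this incorrect expression, so the error originates in Step 2.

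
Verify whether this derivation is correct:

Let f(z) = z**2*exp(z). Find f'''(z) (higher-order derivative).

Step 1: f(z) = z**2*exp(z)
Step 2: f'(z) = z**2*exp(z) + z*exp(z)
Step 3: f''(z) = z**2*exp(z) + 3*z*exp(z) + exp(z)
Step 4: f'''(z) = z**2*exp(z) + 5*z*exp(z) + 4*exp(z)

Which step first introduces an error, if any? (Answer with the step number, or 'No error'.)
Step 2

Step 2 is incorrect due to a wrong coefficient.
The step shows: z**2*exp(z) + z*exp(z)
The correct value should be: z**2*exp(z) + 2*z*exp(z)

Explanation: The coefficient 2 was incorrectly written as 1: the term 2*z*exp(z) was incorrectly written as z*exp(z)
The later steps are derived from this incorrect expression, so the error originates in Step 2.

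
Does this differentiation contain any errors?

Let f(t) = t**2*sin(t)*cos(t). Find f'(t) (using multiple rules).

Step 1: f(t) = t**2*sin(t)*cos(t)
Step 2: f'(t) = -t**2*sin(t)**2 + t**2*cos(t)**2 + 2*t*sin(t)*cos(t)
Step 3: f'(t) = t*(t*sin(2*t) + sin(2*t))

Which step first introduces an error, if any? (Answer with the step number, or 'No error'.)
Step 3

Step 3 is incorrect due to a wrong trig function.
The step shows: t*(t*sin(2*t) + sin(2*t))
The correct value should be: t*(t*cos(2*t) + sin(2*t))

Explanation: cos(2*t) was incorrectly written as sin(2*t): the term t*(t*cos(2*t) + sin(2*t)) was incorrectly written as t*(t*sin(2*t) + sin(2*t))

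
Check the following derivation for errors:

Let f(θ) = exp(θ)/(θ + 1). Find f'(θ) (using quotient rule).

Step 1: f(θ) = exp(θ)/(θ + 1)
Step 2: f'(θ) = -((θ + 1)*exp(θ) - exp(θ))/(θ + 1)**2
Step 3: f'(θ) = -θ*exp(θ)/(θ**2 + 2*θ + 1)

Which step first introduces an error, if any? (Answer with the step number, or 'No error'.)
Step 2

Step 2 is incorrect due to a sign flip.
The step shows: -((θ + 1)*exp(θ) - exp(θ))/(θ + 1)**2
The correct value should be: ((θ + 1)*exp(θ) - exp(θ))/(θ + 1)**2

Explanation: The sign of the whole expression was flipped: the term ((θ + 1)*exp(θ) - exp(θ))/(θ + 1)**2 was incorrectly written as -((θ + 1)*exp(θ) - exp(θ))/(θ + 1)**2
The later steps are derived from this incorrect expression, so the error originates in Step 2.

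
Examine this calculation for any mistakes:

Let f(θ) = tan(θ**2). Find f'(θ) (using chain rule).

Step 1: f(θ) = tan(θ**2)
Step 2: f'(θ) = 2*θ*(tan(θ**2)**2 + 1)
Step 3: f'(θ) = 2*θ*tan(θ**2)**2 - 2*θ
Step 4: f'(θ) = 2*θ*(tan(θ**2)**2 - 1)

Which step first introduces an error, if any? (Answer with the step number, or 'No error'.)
Step 3

Step 3 is incorrect due to a sign flip.
The step shows: 2*θ*tan(θ**2)**2 - 2*θ
The correct value should be: 2*θ*tan(θ**2)**2 + 2*θ

Explanation: The sign of one term was flipped: the term 2*θ was incorrectly written as -2*θ
The later steps are derived from this incorrect expression, so the error originates in Step 3.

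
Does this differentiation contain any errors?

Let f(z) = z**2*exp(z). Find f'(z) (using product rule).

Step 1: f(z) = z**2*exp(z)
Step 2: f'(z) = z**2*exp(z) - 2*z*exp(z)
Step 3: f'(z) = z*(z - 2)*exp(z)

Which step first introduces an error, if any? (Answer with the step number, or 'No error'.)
Step 2

Step 2 is incorrect due to a sign flip.
The step shows: z**2*exp(z) - 2*z*exp(z)
The correct value should be: z**2*exp(z) + 2*z*exp(z)

Explanation: The sign of one term was flipped: the term 2*z*exp(z) was incorrectly written as -2*z*exp(z)
The later steps are derived from this incorrect expression, so the error originates in Step 2.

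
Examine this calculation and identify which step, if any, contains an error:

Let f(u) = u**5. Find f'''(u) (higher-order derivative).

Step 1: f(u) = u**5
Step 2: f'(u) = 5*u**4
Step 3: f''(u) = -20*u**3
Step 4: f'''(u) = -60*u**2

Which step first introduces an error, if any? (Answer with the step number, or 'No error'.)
Step 3

Step 3 is incorrect due to a sign flip.
The step shows: -20*u**3
The correct value should be: 20*u**3

Explanation: The sign of the whole expression was flipped: the term 20*u**3 was incorrectly written as -20*u**3
The later steps are derived from this incorrect expression, so the error originates in Step 3.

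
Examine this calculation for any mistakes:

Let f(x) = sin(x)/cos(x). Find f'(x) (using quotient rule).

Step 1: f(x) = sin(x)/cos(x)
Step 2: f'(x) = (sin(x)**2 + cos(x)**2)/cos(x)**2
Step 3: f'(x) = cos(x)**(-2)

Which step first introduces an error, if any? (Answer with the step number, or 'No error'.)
No error

All steps in this derivation are correct.
The final answer f'(x) = cos(x)**(-2) is valid.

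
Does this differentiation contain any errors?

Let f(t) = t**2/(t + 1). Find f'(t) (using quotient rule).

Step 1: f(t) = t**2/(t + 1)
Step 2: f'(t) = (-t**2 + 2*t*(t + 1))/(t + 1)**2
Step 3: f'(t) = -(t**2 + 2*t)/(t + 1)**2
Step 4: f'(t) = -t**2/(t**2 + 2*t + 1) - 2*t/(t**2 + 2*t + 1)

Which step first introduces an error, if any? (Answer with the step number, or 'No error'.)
Step 3

Step 3 is incorrect due to a sign flip.
The step shows: -(t**2 + 2*t)/(t + 1)**2
The correct value should be: (t**2 + 2*t)/(t + 1)**2

Explanation: The sign of the whole expression was flipped: the term (t**2 + 2*t)/(t + 1)**2 was incorrectly written as -(t**2 + 2*t)/(t + 1)**2
The later steps are derived from this incorrect expression, so the error originates in Step 3.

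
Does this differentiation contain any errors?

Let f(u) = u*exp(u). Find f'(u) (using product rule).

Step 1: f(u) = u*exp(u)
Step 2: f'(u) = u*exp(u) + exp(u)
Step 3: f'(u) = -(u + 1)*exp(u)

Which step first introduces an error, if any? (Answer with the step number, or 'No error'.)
Step 3

Step 3 is incorrect due to a sign flip.
The step shows: -(u + 1)*exp(u)
The correct value should be: (u + 1)*exp(u)

Explanation: The sign of the whole expression was flipped: the term (u + 1)*exp(u) was incorrectly written as -(u + 1)*exp(u)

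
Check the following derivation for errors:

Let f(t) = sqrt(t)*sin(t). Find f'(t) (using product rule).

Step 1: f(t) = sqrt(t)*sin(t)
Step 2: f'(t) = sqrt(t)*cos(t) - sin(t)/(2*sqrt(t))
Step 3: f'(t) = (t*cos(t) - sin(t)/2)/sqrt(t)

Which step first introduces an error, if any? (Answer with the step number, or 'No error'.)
Step 2

Step 2 is incorrect due to a sign flip.
The step shows: sqrt(t)*cos(t) - sin(t)/(2*sqrt(t))
The correct value should be: sqrt(t)*cos(t) + sin(t)/(2*sqrt(t))

Explanation: The sign of one term was flipped: the term sin(t)/(2*sqrt(t)) was incorrectly written as -sin(t)/(2*sqrt(t))
The later steps are derived from this incorrect expression, so the error originates in Step 2.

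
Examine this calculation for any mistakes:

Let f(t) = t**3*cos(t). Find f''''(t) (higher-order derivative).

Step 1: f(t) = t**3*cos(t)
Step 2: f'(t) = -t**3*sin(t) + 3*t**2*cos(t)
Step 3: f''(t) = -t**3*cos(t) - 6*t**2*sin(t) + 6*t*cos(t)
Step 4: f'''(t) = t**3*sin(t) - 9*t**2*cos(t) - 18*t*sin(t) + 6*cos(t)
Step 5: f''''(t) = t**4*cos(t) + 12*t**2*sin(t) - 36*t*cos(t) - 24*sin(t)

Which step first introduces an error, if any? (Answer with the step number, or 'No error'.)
Step 5

Step 5 is incorrect due to a wrong exponent.
The step shows: t**4*cos(t) + 12*t**2*sin(t) - 36*t*cos(t) - 24*sin(t)
The correct value should be: t**3*cos(t) + 12*t**2*sin(t) - 36*t*cos(t) - 24*sin(t)

Explanation: The exponent 3 on t was incorrectly written as 4: the term t**3*cos(t) was incorrectly written as t**4*cos(t)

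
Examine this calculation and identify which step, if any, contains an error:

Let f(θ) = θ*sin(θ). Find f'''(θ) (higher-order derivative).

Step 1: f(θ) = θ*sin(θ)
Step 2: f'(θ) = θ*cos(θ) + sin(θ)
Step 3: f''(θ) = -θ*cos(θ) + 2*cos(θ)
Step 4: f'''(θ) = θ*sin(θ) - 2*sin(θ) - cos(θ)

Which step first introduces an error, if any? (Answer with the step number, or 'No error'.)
Step 3

Step 3 is incorrect due to a wrong trig function.
The step shows: -θ*cos(θ) + 2*cos(θ)
The correct value should be: -θ*sin(θ) + 2*cos(θ)

Explanation: sin(θ) was incorrectly written as cos(θ): the term -θ*sin(θ) was incorrectly written as -θ*cos(θ)
The later steps are derived from this incorrect expression, so the error originates in Step 3.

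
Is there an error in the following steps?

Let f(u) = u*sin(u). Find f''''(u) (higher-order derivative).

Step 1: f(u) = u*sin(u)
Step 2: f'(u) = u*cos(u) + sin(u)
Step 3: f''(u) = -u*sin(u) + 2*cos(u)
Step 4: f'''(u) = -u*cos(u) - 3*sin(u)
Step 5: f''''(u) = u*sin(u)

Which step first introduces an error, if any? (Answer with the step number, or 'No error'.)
Step 5

Step 5 is incorrect due to a dropped term.
The step shows: u*sin(u)
The correct value should be: u*sin(u) - 4*cos(u)

Explanation: A term was dropped: the term -4*cos(u) was incorrectly omitted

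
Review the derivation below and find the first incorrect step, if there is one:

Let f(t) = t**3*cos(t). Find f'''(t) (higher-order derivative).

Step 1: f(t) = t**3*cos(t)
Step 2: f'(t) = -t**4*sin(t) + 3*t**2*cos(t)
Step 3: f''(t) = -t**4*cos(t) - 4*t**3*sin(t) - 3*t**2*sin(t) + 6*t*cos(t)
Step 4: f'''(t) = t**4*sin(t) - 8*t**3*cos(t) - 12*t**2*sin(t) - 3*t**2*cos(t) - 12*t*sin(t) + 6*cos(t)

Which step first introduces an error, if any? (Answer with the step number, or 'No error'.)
Step 2

Step 2 is incorrect due to a wrong exponent.
The step shows: -t**4*sin(t) + 3*t**2*cos(t)
The correct value should be: -t**3*sin(t) + 3*t**2*cos(t)

Explanation: The exponent 3 on t was incorrectly written as 4: the term -t**3*sin(t) was incorrectly written as -t**4*sin(t)
The later steps are derived from this incorrect expression, so the error originates in Step 2.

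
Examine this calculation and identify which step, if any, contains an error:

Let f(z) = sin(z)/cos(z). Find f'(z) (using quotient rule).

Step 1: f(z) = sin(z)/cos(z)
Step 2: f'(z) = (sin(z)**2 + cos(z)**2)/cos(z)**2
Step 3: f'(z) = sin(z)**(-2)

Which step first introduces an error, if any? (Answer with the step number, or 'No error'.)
Step 3

Step 3 is incorrect due to a wrong trig function.
The step shows: sin(z)**(-2)
The correct value should be: cos(z)**(-2)

Explanation: cos(z) was incorrectly written as sin(z): the term cos(z)**(-2) was incorrectly written as sin(z)**(-2)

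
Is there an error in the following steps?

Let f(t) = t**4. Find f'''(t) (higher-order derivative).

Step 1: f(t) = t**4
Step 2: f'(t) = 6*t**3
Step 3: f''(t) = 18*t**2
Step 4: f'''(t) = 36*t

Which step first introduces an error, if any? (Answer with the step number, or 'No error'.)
Step 2

Step 2 is incorrect due to a wrong coefficient.
The step shows: 6*t**3
The correct value should be: 4*t**3

Explanation: The coefficient 4 was incorrectly written as 6: the term 4*t**3 was incorrectly written as 6*t**3
The later steps are derived from this incorrect expression, so the error originates in Step 2.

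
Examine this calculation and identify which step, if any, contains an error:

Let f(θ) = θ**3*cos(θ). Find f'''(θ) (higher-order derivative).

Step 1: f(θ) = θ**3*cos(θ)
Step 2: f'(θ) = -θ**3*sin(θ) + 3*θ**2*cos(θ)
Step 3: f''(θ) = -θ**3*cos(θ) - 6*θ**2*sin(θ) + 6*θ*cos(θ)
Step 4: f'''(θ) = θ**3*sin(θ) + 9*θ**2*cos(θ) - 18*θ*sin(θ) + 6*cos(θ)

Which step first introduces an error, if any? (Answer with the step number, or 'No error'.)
Step 4

Step 4 is incorrect due to a sign flip.
The step shows: θ**3*sin(θ) + 9*θ**2*cos(θ) - 18*θ*sin(θ) + 6*cos(θ)
The correct value should be: θ**3*sin(θ) - 9*θ**2*cos(θ) - 18*θ*sin(θ) + 6*cos(θ)

Explanation: The sign of one term was flipped: the term -9*θ**2*cos(θ) was incorrectly written as 9*θ**2*cos(θ)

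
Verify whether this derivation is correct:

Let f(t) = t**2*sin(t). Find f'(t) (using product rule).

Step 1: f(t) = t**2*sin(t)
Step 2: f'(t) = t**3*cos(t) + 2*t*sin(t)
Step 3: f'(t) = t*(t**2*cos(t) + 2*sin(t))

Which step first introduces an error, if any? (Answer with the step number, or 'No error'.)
Step 2

Step 2 is incorrect due to a wrong exponent.
The step shows: t**3*cos(t) + 2*t*sin(t)
The correct value should be: t**2*cos(t) + 2*t*sin(t)

Explanation: The exponent 2 on t was incorrectly written as 3: the term t**2*cos(t) was incorrectly written as t**3*cos(t)
The later steps are derived from this incorrect expression, so the error originates in Step 2.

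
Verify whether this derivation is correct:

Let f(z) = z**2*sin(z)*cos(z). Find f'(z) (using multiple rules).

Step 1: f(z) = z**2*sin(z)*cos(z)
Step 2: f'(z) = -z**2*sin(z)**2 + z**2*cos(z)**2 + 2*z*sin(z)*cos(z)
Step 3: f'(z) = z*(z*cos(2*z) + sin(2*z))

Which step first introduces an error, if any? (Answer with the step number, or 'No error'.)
No error

All steps in this derivation are correct.
The final answer f'(z) = z*(z*cos(2*z) + sin(2*z)) is valid.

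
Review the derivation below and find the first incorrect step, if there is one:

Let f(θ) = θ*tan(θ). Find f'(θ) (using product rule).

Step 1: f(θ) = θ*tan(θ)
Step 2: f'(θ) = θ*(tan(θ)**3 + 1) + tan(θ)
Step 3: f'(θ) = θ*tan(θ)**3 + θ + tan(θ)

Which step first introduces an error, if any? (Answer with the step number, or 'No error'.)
Step 2

Step 2 is incorrect due to a wrong exponent.
The step shows: θ*(tan(θ)**3 + 1) + tan(θ)
The correct value should be: θ*(tan(θ)**2 + 1) + tan(θ)

Explanation: The exponent 2 on tan(θ) was incorrectly written as 3: the term θ*(tan(θ)**2 + 1) was incorrectly written as θ*(tan(θ)**3 + 1)
The later steps are derived from this incorrect expression, so the error originates in Step 2.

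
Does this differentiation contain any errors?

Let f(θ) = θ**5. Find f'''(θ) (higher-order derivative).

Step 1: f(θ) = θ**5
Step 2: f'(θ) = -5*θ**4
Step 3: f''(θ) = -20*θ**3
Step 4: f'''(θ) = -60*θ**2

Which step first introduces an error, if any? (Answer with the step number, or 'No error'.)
Step 2

Step 2 is incorrect due to a sign flip.
The step shows: -5*θ**4
The correct value should be: 5*θ**4

Explanation: The sign of the whole expression was flipped: the term 5*θ**4 was incorrectly written as -5*θ**4
The later steps are derived from this incorrect expression, so the error originates in Step 2.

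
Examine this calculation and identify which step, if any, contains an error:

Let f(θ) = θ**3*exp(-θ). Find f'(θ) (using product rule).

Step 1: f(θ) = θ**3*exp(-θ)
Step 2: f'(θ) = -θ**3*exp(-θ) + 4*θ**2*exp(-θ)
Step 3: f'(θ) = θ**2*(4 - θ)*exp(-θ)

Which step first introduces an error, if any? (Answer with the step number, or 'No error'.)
Step 2

Step 2 is incorrect due to a wrong coefficient.
The step shows: -θ**3*exp(-θ) + 4*θ**2*exp(-θ)
The correct value should be: -θ**3*exp(-θ) + 3*θ**2*exp(-θ)

Explanation: The coefficient 3 was incorrectly written as 4: the term 3*θ**2*exp(-θ) was incorrectly written as 4*θ**2*exp(-θ)
The later steps are derived from this incorrect expression, so the error originates in Step 2.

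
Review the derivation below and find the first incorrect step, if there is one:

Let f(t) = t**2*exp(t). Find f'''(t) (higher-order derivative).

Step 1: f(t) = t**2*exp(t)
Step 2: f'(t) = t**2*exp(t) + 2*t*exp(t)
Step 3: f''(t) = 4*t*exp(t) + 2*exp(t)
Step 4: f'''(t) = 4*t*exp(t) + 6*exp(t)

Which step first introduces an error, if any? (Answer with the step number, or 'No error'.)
Step 3

Step 3 is incorrect due to a dropped term.
The step shows: 4*t*exp(t) + 2*exp(t)
The correct value should be: t**2*exp(t) + 4*t*exp(t) + 2*exp(t)

Explanation: A term was dropped: the term t**2*exp(t) was incorrectly omitted
The later steps are derived from this incorrect expression, so the error originates in Step 3.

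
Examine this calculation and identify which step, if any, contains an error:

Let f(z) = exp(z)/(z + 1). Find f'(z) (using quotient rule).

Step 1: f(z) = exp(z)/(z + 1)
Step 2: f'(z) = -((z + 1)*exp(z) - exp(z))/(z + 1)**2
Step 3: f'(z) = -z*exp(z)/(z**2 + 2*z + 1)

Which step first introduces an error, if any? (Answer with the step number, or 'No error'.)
Step 2

Step 2 is incorrect due to a sign flip.
The step shows: -((z + 1)*exp(z) - exp(z))/(z + 1)**2
The correct value should be: ((z + 1)*exp(z) - exp(z))/(z + 1)**2

Explanation: The sign of the whole expression was flipped: the term ((z + 1)*exp(z) - exp(z))/(z + 1)**2 was incorrectly written as -((z + 1)*exp(z) - exp(z))/(z + 1)**2
The later steps are derived from this incorrect expression, so the error originates in Step 2.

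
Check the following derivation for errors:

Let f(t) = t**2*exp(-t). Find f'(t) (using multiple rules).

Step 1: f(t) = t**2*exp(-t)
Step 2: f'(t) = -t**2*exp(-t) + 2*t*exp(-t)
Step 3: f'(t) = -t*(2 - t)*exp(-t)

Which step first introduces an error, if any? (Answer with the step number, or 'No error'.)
Step 3

Step 3 is incorrect due to a sign flip.
The step shows: -t*(2 - t)*exp(-t)
The correct value should be: t*(2 - t)*exp(-t)

Explanation: The sign of the whole expression was flipped: the term t*(2 - t)*exp(-t) was incorrectly written as -t*(2 - t)*exp(-t)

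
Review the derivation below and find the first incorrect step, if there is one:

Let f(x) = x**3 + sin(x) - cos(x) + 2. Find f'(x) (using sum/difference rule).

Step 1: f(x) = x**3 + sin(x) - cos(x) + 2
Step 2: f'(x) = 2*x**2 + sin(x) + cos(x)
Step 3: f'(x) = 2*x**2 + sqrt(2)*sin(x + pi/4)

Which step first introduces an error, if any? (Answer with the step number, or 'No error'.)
Step 2

Step 2 is incorrect due to a wrong coefficient.
The step shows: 2*x**2 + sin(x) + cos(x)
The correct value should be: 3*x**2 + sin(x) + cos(x)

Explanation: The coefficient 3 was incorrectly written as 2: the term 3*x**2 was incorrectly written as 2*x**2
The later steps are derived from this incorrect expression, so the error originates in Step 2.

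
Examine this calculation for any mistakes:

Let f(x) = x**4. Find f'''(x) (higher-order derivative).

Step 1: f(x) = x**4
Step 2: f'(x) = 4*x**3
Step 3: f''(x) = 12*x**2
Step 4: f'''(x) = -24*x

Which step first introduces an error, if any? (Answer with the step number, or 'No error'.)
Step 4

Step 4 is incorrect due to a sign flip.
The step shows: -24*x
The correct value should be: 24*x

Explanation: The sign of the whole expression was flipped: the term 24*x was incorrectly written as -24*x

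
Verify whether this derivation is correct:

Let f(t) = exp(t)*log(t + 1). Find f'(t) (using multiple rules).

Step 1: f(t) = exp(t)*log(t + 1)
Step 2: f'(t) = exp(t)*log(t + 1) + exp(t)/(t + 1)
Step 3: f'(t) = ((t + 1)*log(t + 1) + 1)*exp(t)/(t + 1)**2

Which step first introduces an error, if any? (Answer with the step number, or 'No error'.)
Step 3

Step 3 is incorrect due to a wrong exponent.
The step shows: ((t + 1)*log(t + 1) + 1)*exp(t)/(t + 1)**2
The correct value should be: ((t + 1)*log(t + 1) + 1)*exp(t)/(t + 1)

Explanation: The exponent -1 on t + 1 was incorrectly written as -2: the term ((t + 1)*log(t + 1) + 1)*exp(t)/(t + 1) was incorrectly written as ((t + 1)*log(t + 1) + 1)*exp(t)/(t + 1)**2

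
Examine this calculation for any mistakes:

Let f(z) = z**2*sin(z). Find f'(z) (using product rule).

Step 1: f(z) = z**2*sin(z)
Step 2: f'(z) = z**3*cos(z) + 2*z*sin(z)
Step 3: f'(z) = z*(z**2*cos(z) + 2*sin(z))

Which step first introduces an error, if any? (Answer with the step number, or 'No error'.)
Step 2

Step 2 is incorrect due to a wrong exponent.
The step shows: z**3*cos(z) + 2*z*sin(z)
The correct value should be: z**2*cos(z) + 2*z*sin(z)

Explanation: The exponent 2 on z was incorrectly written as 3: the term z**2*cos(z) was incorrectly written as z**3*cos(z)
The later steps are derived from this incorrect expression, so the error originates in Step 2.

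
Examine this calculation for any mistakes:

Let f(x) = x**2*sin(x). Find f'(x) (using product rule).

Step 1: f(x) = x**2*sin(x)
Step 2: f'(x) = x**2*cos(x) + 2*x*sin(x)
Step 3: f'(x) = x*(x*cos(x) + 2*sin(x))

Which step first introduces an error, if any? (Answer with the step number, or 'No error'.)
No error

All steps in this derivation are correct.
The final answer f'(x) = x*(x*cos(x) + 2*sin(x)) is valid.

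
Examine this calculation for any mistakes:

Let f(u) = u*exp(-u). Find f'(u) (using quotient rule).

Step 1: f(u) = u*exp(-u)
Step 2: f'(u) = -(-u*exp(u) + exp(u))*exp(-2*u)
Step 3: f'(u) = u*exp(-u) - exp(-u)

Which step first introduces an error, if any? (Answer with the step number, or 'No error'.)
Step 2

Step 2 is incorrect due to a sign flip.
The step shows: -(-u*exp(u) + exp(u))*exp(-2*u)
The correct value should be: (-u*exp(u) + exp(u))*exp(-2*u)

Explanation: The sign of the whole expression was flipped: the term (-u*exp(u) + exp(u))*exp(-2*u) was incorrectly written as -(-u*exp(u) + exp(u))*exp(-2*u)
The later steps are derived from this incorrect expression, so the error originates in Step 2.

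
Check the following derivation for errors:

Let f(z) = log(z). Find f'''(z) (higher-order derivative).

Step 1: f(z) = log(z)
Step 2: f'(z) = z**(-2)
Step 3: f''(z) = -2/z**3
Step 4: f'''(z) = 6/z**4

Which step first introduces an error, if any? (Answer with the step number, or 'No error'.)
Step 2

Step 2 is incorrect due to a wrong exponent.
The step shows: z**(-2)
The correct value should be: 1/z

Explanation: The exponent -1 on z was incorrectly written as -2: the term 1/z was incorrectly written as z**(-2)
The later steps are derived from this incorrect expression, so the error originates in Step 2.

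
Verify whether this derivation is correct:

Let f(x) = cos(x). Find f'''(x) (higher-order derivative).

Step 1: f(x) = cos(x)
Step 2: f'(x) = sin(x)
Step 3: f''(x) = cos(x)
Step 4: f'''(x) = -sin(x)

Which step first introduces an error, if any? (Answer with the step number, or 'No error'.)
Step 2

Step 2 is incorrect due to a sign flip.
The step shows: sin(x)
The correct value should be: -sin(x)

Explanation: The sign of the whole expression was flipped: the term -sin(x) was incorrectly written as sin(x)
The later steps are derived from this incorrect expression, so the error originates in Step 2.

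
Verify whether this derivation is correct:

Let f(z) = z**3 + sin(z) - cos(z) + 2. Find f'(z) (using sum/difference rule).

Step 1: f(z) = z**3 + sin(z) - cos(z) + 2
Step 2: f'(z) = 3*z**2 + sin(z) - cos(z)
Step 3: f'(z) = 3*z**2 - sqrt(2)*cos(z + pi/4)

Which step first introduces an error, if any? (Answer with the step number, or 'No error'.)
Step 2

Step 2 is incorrect due to a sign flip.
The step shows: 3*z**2 + sin(z) - cos(z)
The correct value should be: 3*z**2 + sin(z) + cos(z)

Explanation: The sign of one term was flipped: the term cos(z) was incorrectly written as -cos(z)
The later steps are derived from this incorrect expression, so the error originates in Step 2.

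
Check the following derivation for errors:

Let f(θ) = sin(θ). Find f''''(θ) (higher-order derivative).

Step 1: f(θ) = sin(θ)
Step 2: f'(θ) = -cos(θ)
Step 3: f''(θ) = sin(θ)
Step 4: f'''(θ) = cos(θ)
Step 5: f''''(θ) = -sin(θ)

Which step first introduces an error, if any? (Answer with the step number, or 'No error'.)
Step 2

Step 2 is incorrect due to a sign flip.
The step shows: -cos(θ)
The correct value should be: cos(θ)

Explanation: The sign of the whole expression was flipped: the term cos(θ) was incorrectly written as -cos(θ)
The later steps are derived from this incorrect expression, so the error originates in Step 2.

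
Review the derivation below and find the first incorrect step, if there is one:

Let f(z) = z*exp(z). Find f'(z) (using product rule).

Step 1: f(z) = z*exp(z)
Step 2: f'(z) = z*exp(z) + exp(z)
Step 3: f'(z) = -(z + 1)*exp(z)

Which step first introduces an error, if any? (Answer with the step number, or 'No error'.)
Step 3

Step 3 is incorrect due to a sign flip.
The step shows: -(z + 1)*exp(z)
The correct value should be: (z + 1)*exp(z)

Explanation: The sign of the whole expression was flipped: the term (z + 1)*exp(z) was incorrectly written as -(z + 1)*exp(z)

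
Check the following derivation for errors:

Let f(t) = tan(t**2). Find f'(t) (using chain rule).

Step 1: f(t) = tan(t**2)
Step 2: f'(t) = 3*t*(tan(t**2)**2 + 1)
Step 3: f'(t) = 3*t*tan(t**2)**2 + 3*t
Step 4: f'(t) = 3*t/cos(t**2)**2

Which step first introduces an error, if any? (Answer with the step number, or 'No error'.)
Step 2

Step 2 is incorrect due to a wrong coefficient.
The step shows: 3*t*(tan(t**2)**2 + 1)
The correct value should be: 2*t*(tan(t**2)**2 + 1)

Explanation: The coefficient 2 was incorrectly written as 3: the term 2*t*(tan(t**2)**2 + 1) was incorrectly written as 3*t*(tan(t**2)**2 + 1)
The later steps are derived from this incorrect expression, so the error originates in Step 2.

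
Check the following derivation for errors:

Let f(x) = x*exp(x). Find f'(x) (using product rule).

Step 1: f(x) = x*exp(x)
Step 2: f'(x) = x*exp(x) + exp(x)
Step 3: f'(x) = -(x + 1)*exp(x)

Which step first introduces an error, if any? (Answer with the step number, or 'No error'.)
Step 3

Step 3 is incorrect due to a sign flip.
The step shows: -(x + 1)*exp(x)
The correct value should be: (x + 1)*exp(x)

Explanation: The sign of the whole expression was flipped: the term (x + 1)*exp(x) was incorrectly written as -(x + 1)*exp(x)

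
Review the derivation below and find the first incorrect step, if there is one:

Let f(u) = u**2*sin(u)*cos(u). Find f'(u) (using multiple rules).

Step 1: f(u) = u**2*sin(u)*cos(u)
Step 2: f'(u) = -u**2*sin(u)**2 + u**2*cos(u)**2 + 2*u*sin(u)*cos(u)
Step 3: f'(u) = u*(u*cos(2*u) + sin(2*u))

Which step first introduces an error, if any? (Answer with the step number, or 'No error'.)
No error

All steps in this derivation are correct.
The final answer f'(u) = u*(u*cos(2*u) + sin(2*u)) is valid.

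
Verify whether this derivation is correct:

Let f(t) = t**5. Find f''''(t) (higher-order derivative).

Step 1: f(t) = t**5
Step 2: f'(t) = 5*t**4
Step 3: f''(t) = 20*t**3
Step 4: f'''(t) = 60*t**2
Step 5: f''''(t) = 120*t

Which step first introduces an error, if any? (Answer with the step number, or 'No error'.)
No error

All steps in this derivation are correct.
The final answer f''''(t) = 120*t is valid.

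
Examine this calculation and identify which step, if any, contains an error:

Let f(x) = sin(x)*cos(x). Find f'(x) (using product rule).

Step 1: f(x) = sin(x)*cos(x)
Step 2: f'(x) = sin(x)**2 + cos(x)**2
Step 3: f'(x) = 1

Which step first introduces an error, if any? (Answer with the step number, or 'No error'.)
Step 2

Step 2 is incorrect due to a sign flip.
The step shows: sin(x)**2 + cos(x)**2
The correct value should be: -sin(x)**2 + cos(x)**2

Explanation: The sign of one term was flipped: the term -sin(x)**2 was incorrectly written as sin(x)**2
The later steps are derived from this incorrect expression, so the error originates in Step 2.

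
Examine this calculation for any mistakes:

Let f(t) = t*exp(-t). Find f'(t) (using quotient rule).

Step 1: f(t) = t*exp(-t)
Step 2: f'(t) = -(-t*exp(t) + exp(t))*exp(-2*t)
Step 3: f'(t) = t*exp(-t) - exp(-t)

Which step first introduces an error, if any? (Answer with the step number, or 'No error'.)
Step 2

Step 2 is incorrect due to a sign flip.
The step shows: -(-t*exp(t) + exp(t))*exp(-2*t)
The correct value should be: (-t*exp(t) + exp(t))*exp(-2*t)

Explanation: The sign of the whole expression was flipped: the term (-t*exp(t) + exp(t))*exp(-2*t) was incorrectly written as -(-t*exp(t) + exp(t))*exp(-2*t)
The later steps are derived from this incorrect expression, so the error originates in Step 2.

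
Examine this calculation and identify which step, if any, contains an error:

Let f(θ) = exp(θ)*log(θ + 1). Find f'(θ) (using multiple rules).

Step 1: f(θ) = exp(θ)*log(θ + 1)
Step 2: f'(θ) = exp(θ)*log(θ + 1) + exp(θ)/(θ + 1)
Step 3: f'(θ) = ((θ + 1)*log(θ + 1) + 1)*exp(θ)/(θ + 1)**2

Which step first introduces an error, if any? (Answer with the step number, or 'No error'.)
Step 3

Step 3 is incorrect due to a wrong exponent.
The step shows: ((θ + 1)*log(θ + 1) + 1)*exp(θ)/(θ + 1)**2
The correct value should be: ((θ + 1)*log(θ + 1) + 1)*exp(θ)/(θ + 1)

Explanation: The exponent -1 on θ + 1 was incorrectly written as -2: the term ((θ + 1)*log(θ + 1) + 1)*exp(θ)/(θ + 1) was incorrectly written as ((θ + 1)*log(θ + 1) + 1)*exp(θ)/(θ + 1)**2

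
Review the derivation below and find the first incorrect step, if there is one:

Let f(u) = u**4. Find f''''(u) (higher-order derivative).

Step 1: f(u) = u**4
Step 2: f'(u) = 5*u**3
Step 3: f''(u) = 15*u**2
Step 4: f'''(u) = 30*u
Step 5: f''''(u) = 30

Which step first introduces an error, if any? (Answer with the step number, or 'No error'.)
Step 2

Step 2 is incorrect due to a wrong coefficient.
The step shows: 5*u**3
The correct value should be: 4*u**3

Explanation: The coefficient 4 was incorrectly written as 5: the term 4*u**3 was incorrectly written as 5*u**3
The later steps are derived from this incorrect expression, so the error originates in Step 2.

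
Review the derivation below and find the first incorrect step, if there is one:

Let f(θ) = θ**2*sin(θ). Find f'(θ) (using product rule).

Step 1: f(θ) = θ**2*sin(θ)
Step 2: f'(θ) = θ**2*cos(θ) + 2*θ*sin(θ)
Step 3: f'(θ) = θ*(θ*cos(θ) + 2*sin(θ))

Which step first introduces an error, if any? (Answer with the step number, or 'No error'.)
No error

All steps in this derivation are correct.
The final answer f'(θ) = θ*(θ*cos(θ) + 2*sin(θ)) is valid.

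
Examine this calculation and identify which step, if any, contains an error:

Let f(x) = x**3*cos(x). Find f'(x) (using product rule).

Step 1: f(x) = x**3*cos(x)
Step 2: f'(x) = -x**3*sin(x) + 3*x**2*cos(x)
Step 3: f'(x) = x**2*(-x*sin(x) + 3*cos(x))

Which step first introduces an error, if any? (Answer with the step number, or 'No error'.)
No error

All steps in this derivation are correct.
The final answer f'(x) = x**2*(-x*sin(x) + 3*cos(x)) is valid.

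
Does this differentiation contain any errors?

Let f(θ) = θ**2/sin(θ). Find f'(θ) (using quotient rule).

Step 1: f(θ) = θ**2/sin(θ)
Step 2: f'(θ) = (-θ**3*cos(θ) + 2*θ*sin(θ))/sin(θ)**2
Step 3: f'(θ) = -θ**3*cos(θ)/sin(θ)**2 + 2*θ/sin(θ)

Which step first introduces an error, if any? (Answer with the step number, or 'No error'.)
Step 2

Step 2 is incorrect due to a wrong exponent.
The step shows: (-θ**3*cos(θ) + 2*θ*sin(θ))/sin(θ)**2
The correct value should be: (-θ**2*cos(θ) + 2*θ*sin(θ))/sin(θ)**2

Explanation: The exponent 2 on θ was incorrectly written as 3: the term (-θ**2*cos(θ) + 2*θ*sin(θ))/sin(θ)**2 was incorrectly written as (-θ**3*cos(θ) + 2*θ*sin(θ))/sin(θ)**2
The later steps are derived from this incorrect expression, so the error originates in Step 2.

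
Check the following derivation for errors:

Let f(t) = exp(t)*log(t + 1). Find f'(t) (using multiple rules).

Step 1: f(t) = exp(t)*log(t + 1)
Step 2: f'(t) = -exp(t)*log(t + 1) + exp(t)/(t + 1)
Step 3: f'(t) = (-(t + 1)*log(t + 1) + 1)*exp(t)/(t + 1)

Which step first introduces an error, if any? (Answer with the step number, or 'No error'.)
Step 2

Step 2 is incorrect due to a sign flip.
The step shows: -exp(t)*log(t + 1) + exp(t)/(t + 1)
The correct value should be: exp(t)*log(t + 1) + exp(t)/(t + 1)

Explanation: The sign of one term was flipped: the term exp(t)*log(t + 1) was incorrectly written as -exp(t)*log(t + 1)
The later steps are derived from this incorrect expression, so the error originates in Step 2.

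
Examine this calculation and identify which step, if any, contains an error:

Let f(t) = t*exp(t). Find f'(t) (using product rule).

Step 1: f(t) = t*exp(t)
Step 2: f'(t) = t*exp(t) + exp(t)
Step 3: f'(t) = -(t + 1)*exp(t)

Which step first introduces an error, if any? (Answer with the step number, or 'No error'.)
Step 3

Step 3 is incorrect due to a sign flip.
The step shows: -(t + 1)*exp(t)
The correct value should be: (t + 1)*exp(t)

Explanation: The sign of the whole expression was flipped: the term (t + 1)*exp(t) was incorrectly written as -(t + 1)*exp(t)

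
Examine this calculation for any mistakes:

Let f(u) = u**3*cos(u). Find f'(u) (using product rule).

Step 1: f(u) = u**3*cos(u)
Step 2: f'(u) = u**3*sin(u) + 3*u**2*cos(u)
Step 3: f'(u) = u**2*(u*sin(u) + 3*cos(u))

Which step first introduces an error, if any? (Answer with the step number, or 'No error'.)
Step 2

Step 2 is incorrect due to a sign flip.
The step shows: u**3*sin(u) + 3*u**2*cos(u)
The correct value should be: -u**3*sin(u) + 3*u**2*cos(u)

Explanation: The sign of one term was flipped: the term -u**3*sin(u) was incorrectly written as u**3*sin(u)
The later steps are derived from this incorrect expression, so the error originates in Step 2.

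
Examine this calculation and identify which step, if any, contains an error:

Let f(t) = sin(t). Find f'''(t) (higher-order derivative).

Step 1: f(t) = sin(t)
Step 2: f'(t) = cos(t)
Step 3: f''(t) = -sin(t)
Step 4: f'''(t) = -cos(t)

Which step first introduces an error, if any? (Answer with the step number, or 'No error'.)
No error

All steps in this derivation are correct.
The final answer f'''(t) = -cos(t) is valid.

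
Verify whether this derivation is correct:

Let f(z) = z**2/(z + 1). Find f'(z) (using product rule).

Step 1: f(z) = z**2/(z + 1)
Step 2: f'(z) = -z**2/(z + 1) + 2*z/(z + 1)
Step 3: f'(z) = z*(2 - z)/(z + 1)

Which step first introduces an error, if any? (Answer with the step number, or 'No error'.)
Step 2

Step 2 is incorrect due to a wrong exponent.
The step shows: -z**2/(z + 1) + 2*z/(z + 1)
The correct value should be: -z**2/(z + 1)**2 + 2*z/(z + 1)

Explanation: The exponent -2 on z + 1 was incorrectly written as -1: the term -z**2/(z + 1)**2 was incorrectly written as -z**2/(z + 1)
The later steps are derived from this incorrect expression, so the error originates in Step 2.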